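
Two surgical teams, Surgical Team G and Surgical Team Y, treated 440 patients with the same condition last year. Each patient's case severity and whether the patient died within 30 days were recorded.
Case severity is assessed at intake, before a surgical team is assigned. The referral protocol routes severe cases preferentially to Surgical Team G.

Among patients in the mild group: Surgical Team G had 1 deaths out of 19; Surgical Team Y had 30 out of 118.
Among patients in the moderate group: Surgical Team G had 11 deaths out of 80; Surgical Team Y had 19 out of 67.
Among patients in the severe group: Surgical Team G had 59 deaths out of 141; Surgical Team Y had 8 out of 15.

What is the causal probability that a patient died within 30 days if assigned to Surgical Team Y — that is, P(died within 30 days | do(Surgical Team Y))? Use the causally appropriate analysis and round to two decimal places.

Nothing the surgical team does changes case severity; the imbalance is an allocation artefact. With case severity also predicting the outcome, the pooled figure is confounded, and the within-stratum comparison is the causal one.
Standardising Surgical Team Y to the population case severity mix: 0.311·30/118 + 0.334·19/67 + 0.355·8/15 = 0.363.

0.36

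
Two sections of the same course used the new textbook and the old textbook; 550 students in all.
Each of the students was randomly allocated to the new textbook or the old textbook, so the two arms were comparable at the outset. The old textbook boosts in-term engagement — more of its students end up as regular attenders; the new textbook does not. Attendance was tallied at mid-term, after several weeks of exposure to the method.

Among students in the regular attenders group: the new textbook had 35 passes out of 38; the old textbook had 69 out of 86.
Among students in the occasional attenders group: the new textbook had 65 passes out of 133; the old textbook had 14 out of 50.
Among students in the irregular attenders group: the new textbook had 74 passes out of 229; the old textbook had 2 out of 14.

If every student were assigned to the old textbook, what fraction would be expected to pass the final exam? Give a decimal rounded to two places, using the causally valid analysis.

Mid-term attendance here is a post-treatment variable shaped by the teaching method; conditioning on it would introduce bias rather than remove it. The overall comparison is the causal one.
So P(outcome | do(the old textbook)) is just the pooled rate for the old textbook: 85/150 = 0.567.

0.57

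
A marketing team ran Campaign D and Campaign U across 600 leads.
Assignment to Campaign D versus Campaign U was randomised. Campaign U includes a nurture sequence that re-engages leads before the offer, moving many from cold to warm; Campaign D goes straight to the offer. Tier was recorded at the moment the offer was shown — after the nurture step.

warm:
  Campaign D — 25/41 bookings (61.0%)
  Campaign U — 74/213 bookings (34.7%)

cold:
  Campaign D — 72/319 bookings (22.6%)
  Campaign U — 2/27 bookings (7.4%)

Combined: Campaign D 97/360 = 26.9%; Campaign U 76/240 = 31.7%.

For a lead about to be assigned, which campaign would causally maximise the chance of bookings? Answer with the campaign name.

Campaign U

The stratified and pooled comparisons disagree (Campaign D wins within each engagement tier; Campaign U wins overall), so the answer turns on the causal role of engagement tier.
Engagement tier here is a post-treatment variable shaped by the campaign; conditioning on it would introduce bias rather than remove it. The overall comparison is the causal one.
Pooled: Campaign D 26.9% vs Campaign U 31.7%; Campaign U is higher overall.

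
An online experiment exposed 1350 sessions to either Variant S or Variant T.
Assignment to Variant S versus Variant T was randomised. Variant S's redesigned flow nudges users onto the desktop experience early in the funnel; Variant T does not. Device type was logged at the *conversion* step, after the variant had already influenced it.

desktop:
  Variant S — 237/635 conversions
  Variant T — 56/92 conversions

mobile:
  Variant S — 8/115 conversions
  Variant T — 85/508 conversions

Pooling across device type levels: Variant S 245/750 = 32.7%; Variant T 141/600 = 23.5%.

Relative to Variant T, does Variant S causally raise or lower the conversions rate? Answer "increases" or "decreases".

increases

Variant T is higher inside every device type stratum but Variant S is higher in aggregate. Whether to stratify depends on how device type relates to the variant.
Device type here is a post-treatment variable shaped by the variant; conditioning on it would introduce bias rather than remove it. The overall comparison is the causal one.
Pooled: Variant S 32.7% vs Variant T 23.5%; Variant S is higher overall.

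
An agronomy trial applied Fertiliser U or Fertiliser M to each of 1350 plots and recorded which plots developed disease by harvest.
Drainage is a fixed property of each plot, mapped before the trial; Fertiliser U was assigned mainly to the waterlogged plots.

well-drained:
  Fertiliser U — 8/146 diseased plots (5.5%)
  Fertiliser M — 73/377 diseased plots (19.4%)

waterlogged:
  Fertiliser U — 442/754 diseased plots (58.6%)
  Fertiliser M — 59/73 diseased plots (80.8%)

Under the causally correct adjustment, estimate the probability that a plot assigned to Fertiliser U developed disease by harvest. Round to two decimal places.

Within every field drainage level Fertiliser U has the lower rate, yet pooled Fertiliser M does — Simpson's reversal.
Field drainage is set before the fertiliser has any effect — it is not caused by the fertiliser — and it independently drives the outcome. That makes it a confounder, so the causal comparison is within field drainage levels.
Standardising Fertiliser U to the population field drainage mix: 0.387·8/146 + 0.613·442/754 = 0.380.

0.38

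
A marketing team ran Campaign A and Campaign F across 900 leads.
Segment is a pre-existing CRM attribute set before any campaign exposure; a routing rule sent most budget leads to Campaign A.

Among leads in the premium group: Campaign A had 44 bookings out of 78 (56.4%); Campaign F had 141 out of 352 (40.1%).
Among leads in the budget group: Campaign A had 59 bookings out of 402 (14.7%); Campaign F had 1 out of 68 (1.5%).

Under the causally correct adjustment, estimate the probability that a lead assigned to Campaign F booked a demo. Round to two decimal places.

Campaign A is higher inside every customer segment stratum but Campaign F is higher in aggregate. Whether to stratify depends on how customer segment relates to the campaign.
Customer segment differs across campaigns for reasons unrelated to any effect of the campaign itself, and it separately predicts the outcome — a classic confounder. We must compare within customer segment levels.
Standardising Campaign F to the population customer segment mix: 0.478·141/352 + 0.522·1/68 = 0.199.

0.20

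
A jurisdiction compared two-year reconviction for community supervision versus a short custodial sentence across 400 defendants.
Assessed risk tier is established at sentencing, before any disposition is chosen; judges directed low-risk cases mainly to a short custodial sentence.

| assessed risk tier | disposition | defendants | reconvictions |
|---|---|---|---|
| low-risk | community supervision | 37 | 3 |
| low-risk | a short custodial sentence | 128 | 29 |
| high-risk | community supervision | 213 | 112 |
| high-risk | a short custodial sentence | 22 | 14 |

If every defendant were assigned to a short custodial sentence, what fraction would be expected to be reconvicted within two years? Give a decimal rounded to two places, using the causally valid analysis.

0.47

The stratified and pooled comparisons disagree (community supervision wins within each assessed risk tier; a short custodial sentence wins overall), so the answer turns on the causal role of assessed risk tier.
Assessed risk tier satisfies the back-door criterion: it is not a descendant of the disposition, and it blocks the spurious path from disposition to outcome. Adjusting for it (i.e., using the within-assessed risk tier rates) gives the causal effect.
Standardising a short custodial sentence to the population assessed risk tier mix: 0.412·29/128 + 0.588·14/22 = 0.467.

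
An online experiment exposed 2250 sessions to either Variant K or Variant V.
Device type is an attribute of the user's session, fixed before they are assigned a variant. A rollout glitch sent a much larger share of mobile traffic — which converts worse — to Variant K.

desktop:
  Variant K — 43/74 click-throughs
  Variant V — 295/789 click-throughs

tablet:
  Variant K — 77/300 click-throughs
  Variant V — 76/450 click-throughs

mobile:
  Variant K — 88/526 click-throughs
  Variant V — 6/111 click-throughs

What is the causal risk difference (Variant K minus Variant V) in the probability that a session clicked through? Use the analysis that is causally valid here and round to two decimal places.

+0.14

Device type satisfies the back-door criterion: it is not a descendant of the variant, and it blocks the spurious path from variant to outcome. Adjusting for it (i.e., using the within-device type rates) gives the causal effect.
Adjusting over the population distribution of device type: 0.384·(0.581−0.374) + 0.333·(0.257−0.169) + 0.283·(0.167−0.054) = +0.141.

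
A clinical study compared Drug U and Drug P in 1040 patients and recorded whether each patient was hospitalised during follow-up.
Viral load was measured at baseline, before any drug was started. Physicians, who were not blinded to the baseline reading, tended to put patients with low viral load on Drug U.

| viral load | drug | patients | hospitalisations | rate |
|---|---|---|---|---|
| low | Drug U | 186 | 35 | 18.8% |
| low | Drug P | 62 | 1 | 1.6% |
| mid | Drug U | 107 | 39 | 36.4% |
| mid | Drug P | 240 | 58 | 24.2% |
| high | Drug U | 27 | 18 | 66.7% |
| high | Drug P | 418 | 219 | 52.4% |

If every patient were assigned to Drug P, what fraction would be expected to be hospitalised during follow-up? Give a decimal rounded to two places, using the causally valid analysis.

The stratified and pooled comparisons disagree (Drug P wins within each viral load; Drug U wins overall), so the answer turns on the causal role of viral load.
Nothing the drug does changes viral load; the imbalance is an allocation artefact. With viral load also predicting the outcome, the pooled figure is confounded, and the within-stratum comparison is the causal one.
Standardising Drug P to the population viral load mix: 0.238·1/62 + 0.334·58/240 + 0.428·219/418 = 0.309.

0.31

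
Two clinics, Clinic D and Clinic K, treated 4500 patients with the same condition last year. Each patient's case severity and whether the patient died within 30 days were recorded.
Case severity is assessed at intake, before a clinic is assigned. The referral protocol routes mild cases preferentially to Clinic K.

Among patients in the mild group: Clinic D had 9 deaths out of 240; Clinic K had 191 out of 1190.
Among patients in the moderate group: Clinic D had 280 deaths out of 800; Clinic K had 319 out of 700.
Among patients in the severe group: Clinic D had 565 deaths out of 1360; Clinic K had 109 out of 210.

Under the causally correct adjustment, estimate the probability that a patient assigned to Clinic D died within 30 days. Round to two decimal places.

Clinic D is lower inside every case severity stratum but Clinic K is lower in aggregate. Whether to stratify depends on how case severity relates to the clinic.
Case severity is set before the clinic has any effect — it is not caused by the clinic — and it independently drives the outcome. That makes it a confounder, so the causal comparison is within case severity levels.
Standardising Clinic D to the population case severity mix: 0.318·9/240 + 0.333·280/800 + 0.349·565/1360 = 0.274.

0.27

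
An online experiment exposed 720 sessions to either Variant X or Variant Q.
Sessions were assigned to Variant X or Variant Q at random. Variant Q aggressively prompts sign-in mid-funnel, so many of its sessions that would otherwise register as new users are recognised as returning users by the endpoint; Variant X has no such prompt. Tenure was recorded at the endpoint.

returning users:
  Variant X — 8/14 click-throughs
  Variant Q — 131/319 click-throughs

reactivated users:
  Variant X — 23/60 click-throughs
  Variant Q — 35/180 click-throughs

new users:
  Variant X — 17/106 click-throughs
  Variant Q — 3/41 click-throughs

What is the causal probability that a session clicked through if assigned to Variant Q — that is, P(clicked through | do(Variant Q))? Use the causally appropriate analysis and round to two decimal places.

Because the variant influences user tenure, user tenure is a post-treatment mediator, not a confounder. Stratifying on it would bias the estimate; the causal effect is the crude pooled difference.
So P(outcome | do(Variant Q)) is just the pooled rate for Variant Q: 169/540 = 0.313.

0.31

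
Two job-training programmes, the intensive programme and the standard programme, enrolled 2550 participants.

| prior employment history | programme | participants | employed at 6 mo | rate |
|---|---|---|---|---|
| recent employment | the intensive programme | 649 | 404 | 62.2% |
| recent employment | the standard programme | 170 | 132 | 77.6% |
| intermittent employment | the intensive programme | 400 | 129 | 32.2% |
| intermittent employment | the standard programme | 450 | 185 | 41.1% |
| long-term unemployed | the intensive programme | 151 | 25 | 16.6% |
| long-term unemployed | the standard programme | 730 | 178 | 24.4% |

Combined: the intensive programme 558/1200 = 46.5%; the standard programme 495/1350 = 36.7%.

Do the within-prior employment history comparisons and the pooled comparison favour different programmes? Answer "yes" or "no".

yes

Within each prior employment history level (recent employment 62.2% vs 77.6%; intermittent employment 32.2% vs 41.1%; long-term unemployed 16.6% vs 24.4%), the standard programme has the higher rate every time. Pooled: 46.5% vs 36.7% — the intensive programme has the higher rate overall. The two comparisons disagree.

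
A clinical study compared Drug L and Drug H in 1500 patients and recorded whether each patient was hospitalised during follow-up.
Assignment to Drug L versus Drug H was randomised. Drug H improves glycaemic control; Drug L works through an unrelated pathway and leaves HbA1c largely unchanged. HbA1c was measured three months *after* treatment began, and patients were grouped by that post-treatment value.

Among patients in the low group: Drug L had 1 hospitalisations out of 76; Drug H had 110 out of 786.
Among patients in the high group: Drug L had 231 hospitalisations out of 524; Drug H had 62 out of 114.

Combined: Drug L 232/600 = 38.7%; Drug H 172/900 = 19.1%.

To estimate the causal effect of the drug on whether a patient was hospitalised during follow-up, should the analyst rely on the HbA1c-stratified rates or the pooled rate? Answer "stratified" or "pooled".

pooled

Because the drug influences HbA1c, HbA1c is a post-treatment mediator, not a confounder. Stratifying on it would bias the estimate; the causal effect is the crude pooled difference.
Pooled: Drug L 38.7% vs Drug H 19.1%; Drug H is lower overall.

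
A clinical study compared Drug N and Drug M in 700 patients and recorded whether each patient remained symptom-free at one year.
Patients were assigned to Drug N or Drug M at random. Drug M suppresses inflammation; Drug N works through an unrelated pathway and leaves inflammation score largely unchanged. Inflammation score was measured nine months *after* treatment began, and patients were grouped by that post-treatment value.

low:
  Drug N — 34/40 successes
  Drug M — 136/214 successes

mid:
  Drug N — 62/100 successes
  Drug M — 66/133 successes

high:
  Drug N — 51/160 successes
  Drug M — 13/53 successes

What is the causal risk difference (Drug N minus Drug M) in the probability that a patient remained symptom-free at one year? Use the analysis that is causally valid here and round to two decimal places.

The distribution of inflammation score is itself part of what the drug does — it is an intermediate outcome. Holding it fixed would remove that part of the effect; the total effect is the pooled difference.
The causal difference is the pooled difference: 0.490 − 0.537 = -0.048.

-0.05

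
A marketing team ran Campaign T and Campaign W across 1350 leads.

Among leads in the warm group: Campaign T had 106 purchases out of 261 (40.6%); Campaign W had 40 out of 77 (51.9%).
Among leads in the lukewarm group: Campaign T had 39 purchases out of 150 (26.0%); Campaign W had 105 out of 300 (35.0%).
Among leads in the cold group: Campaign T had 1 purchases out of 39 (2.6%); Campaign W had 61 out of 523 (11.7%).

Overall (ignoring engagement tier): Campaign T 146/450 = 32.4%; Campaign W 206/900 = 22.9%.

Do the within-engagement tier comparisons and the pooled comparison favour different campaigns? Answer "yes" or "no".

yes

Within each engagement tier level (warm 40.6% vs 51.9%; lukewarm 26.0% vs 35.0%; cold 2.6% vs 11.7%), Campaign W has the higher rate every time. Pooled: 32.4% vs 22.9% — Campaign T has the higher rate overall. The two comparisons disagree.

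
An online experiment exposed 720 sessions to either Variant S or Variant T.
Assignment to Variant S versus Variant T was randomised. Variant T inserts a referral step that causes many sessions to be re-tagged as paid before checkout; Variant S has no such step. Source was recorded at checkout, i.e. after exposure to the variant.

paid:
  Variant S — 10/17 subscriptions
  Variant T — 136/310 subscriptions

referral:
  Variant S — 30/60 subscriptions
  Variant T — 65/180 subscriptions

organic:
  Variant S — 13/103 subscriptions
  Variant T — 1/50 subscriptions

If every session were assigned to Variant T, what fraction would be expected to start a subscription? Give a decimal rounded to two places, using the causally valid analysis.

The stratified and pooled comparisons disagree (Variant S wins within each traffic source; Variant T wins overall), so the answer turns on the causal role of traffic source.
Traffic source lies on the pathway variant → traffic source → outcome, so adjusting for it blocks the indirect effect. For the total causal effect of variant, use the unadjusted pooled rates.
So P(outcome | do(Variant T)) is just the pooled rate for Variant T: 202/540 = 0.374.

0.37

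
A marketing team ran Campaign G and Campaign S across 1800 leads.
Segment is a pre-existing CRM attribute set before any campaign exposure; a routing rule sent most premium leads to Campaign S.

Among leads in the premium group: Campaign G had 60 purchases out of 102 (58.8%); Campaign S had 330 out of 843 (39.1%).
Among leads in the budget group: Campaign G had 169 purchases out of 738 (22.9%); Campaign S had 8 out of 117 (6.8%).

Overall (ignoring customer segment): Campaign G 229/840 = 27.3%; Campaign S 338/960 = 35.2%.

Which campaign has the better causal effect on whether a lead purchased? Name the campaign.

Campaign G

Nothing the campaign does changes customer segment; the imbalance is an allocation artefact. With customer segment also predicting the outcome, the pooled figure is confounded, and the within-stratum comparison is the causal one.
Within each level — premium: 58.8% vs 39.1%; budget: 22.9% vs 6.8% — Campaign G is higher every time.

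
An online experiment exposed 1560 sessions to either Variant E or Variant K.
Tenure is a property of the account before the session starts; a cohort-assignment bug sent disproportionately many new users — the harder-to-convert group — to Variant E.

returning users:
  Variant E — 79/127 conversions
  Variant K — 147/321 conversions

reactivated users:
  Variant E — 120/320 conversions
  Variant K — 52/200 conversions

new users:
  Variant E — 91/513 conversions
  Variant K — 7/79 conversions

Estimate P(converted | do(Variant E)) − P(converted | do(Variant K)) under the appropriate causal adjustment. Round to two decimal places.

+0.12

User tenure is set before the variant has any effect — it is not caused by the variant — and it independently drives the outcome. That makes it a confounder, so the causal comparison is within user tenure levels.
Adjusting over the population distribution of user tenure: 0.287·(0.622−0.458) + 0.333·(0.375−0.260) + 0.379·(0.177−0.089) = +0.119.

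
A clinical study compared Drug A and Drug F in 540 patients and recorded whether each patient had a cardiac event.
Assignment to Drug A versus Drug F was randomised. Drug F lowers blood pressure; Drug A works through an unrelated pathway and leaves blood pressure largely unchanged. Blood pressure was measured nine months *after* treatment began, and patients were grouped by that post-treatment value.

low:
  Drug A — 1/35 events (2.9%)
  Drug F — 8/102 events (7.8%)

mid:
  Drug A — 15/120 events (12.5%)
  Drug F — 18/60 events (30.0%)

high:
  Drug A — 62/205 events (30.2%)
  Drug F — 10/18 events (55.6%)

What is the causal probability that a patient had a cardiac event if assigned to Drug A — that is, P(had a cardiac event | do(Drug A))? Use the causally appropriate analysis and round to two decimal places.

0.22

Within every blood pressure level Drug A has the lower rate, yet pooled Drug F does — Simpson's reversal.
Blood pressure here is a post-treatment variable shaped by the drug; conditioning on it would introduce bias rather than remove it. The overall comparison is the causal one.
So P(outcome | do(Drug A)) is just the pooled rate for Drug A: 78/360 = 0.217.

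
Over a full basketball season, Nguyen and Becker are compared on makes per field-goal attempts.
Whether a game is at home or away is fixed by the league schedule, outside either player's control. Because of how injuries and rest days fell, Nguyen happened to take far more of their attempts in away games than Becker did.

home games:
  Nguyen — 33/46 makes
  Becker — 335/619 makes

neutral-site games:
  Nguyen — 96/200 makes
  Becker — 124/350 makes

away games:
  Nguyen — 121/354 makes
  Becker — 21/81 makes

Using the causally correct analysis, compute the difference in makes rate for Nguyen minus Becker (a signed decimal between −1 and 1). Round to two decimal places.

Nguyen is higher inside every game venue stratum but Becker is higher in aggregate. Whether to stratify depends on how game venue relates to the player.
Game venue is set before the player has any effect — it is not caused by the player — and it independently drives the outcome. That makes it a confounder, so the causal comparison is within game venue levels.
Adjusting over the population distribution of game venue: 0.403·(0.717−0.541) + 0.333·(0.480−0.354) + 0.264·(0.342−0.259) = +0.135.

+0.13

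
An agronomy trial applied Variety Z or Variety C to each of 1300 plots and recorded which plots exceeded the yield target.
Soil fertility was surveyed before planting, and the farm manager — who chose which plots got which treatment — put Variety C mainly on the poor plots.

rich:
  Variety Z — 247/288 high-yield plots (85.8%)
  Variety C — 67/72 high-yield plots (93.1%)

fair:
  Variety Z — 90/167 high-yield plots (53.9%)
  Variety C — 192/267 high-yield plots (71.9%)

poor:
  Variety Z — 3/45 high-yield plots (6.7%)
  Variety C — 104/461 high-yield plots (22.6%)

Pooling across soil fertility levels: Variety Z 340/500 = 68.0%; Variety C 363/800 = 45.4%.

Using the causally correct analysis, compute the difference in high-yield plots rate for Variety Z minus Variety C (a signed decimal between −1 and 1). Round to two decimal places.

-0.14

Nothing the variety does changes soil fertility; the imbalance is an allocation artefact. With soil fertility also predicting the outcome, the pooled figure is confounded, and the within-stratum comparison is the causal one.
Adjusting over the population distribution of soil fertility: 0.277·(0.858−0.931) + 0.334·(0.539−0.719) + 0.389·(0.067−0.226) = -0.142.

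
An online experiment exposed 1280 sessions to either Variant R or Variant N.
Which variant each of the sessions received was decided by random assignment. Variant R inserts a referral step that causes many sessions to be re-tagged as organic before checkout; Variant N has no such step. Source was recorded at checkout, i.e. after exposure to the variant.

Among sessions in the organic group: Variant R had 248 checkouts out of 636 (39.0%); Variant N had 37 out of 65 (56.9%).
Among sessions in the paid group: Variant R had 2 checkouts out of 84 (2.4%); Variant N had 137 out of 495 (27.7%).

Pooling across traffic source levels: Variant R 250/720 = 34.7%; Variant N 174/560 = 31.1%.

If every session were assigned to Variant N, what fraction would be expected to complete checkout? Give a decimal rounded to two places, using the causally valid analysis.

0.31

Variant N is higher inside every traffic source stratum but Variant R is higher in aggregate. Whether to stratify depends on how traffic source relates to the variant.
Traffic source is downstream of the variant. One should not condition on a consequence of treatment, so the overall rates are the right comparison.
So P(outcome | do(Variant N)) is just the pooled rate for Variant N: 174/560 = 0.311.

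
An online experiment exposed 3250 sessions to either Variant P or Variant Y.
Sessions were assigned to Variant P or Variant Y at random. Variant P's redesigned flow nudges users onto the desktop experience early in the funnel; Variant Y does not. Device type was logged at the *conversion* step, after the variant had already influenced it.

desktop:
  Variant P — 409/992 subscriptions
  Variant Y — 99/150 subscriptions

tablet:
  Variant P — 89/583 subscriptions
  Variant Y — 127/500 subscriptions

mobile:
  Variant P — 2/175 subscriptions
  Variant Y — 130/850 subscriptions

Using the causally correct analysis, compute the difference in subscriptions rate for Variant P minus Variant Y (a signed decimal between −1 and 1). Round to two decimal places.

Device type is downstream of the variant. One should not condition on a consequence of treatment, so the overall rates are the right comparison.
The causal difference is the pooled difference: 0.286 − 0.237 = +0.048.

+0.05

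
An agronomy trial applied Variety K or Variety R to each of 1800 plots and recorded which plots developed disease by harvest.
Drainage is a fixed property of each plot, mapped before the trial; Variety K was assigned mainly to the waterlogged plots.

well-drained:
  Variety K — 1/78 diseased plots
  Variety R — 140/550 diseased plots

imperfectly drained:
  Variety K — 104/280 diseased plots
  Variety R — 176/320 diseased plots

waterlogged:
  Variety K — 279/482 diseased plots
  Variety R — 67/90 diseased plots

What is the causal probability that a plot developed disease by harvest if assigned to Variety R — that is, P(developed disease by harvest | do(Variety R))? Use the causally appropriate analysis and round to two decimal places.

0.51

Variety K is lower inside every field drainage stratum but Variety R is lower in aggregate. Whether to stratify depends on how field drainage relates to the variety.
Field drainage is set before the variety has any effect — it is not caused by the variety — and it independently drives the outcome. That makes it a confounder, so the causal comparison is within field drainage levels.
Standardising Variety R to the population field drainage mix: 0.349·140/550 + 0.333·176/320 + 0.318·67/90 = 0.509.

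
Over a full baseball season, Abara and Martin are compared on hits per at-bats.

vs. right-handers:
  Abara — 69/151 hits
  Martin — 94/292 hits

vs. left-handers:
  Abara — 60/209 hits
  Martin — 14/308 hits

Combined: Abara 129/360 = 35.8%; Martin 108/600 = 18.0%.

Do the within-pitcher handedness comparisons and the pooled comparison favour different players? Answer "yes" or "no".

Within each pitcher handedness level (vs. right-handers 45.7% vs 32.2%; vs. left-handers 28.7% vs 4.5%), Abara has the higher rate every time. Pooled: 35.8% vs 18.0% — Abara has the higher rate overall. They agree.

no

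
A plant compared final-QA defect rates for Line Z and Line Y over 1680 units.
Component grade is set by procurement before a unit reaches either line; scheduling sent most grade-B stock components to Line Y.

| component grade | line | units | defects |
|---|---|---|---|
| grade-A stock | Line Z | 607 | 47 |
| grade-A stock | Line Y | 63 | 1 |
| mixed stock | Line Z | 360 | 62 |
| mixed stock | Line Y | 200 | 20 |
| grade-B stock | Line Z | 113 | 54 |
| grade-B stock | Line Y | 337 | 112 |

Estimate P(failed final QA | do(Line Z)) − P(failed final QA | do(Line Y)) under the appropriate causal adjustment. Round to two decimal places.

+0.09

The imbalance in component grade arose from how units were allocated, not from anything the line did; and component grade independently affects the outcome. The pooled gap is confounded — condition on component grade.
Adjusting over the population distribution of component grade: 0.399·(0.077−0.016) + 0.333·(0.172−0.100) + 0.268·(0.478−0.332) = +0.088.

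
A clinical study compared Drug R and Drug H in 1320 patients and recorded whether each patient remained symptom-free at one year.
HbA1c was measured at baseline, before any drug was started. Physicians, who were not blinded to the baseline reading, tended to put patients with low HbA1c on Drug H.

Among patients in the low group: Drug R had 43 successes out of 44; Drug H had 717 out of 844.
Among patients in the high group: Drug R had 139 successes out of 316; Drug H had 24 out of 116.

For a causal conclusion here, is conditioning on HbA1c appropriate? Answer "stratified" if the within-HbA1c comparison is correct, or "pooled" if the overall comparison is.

Since HbA1c is a pre-existing factor (not a product of the drug) and it affects the outcome on its own, it is a confounder. The stratified rates, not the pooled rate, identify the causal effect.
Within each level — low: 97.7% vs 85.0%; high: 44.0% vs 20.7% — Drug R is higher every time.

stratified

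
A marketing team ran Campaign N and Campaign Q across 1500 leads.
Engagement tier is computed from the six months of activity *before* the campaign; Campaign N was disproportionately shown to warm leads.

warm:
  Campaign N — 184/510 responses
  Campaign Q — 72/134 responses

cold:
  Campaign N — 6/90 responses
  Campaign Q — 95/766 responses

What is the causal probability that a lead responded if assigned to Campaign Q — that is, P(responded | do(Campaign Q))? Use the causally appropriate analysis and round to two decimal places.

0.30

Nothing the campaign does changes engagement tier; the imbalance is an allocation artefact. With engagement tier also predicting the outcome, the pooled figure is confounded, and the within-stratum comparison is the causal one.
Standardising Campaign Q to the population engagement tier mix: 0.429·72/134 + 0.571·95/766 = 0.301.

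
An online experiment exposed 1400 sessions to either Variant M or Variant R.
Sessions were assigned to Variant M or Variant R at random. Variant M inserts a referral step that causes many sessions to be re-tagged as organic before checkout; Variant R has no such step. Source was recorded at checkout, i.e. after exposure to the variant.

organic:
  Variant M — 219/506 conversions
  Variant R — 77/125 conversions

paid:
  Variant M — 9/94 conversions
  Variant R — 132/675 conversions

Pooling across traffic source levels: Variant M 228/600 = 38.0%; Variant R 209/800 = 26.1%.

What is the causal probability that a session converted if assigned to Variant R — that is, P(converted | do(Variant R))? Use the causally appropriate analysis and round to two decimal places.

Traffic source is downstream of the variant. One should not condition on a consequence of treatment, so the overall rates are the right comparison.
So P(outcome | do(Variant R)) is just the pooled rate for Variant R: 209/800 = 0.261.

0.26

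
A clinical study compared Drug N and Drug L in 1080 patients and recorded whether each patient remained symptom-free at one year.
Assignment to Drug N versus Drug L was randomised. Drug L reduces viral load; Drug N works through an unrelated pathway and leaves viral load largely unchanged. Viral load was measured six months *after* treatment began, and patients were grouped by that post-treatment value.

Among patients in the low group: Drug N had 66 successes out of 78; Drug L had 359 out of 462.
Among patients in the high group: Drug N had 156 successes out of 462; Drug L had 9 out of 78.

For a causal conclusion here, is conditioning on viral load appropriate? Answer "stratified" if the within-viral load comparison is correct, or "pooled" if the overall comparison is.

pooled

Viral load is downstream of the drug. One should not condition on a consequence of treatment, so the overall rates are the right comparison.
Pooled: Drug N 41.1% vs Drug L 68.1%; Drug L is higher overall.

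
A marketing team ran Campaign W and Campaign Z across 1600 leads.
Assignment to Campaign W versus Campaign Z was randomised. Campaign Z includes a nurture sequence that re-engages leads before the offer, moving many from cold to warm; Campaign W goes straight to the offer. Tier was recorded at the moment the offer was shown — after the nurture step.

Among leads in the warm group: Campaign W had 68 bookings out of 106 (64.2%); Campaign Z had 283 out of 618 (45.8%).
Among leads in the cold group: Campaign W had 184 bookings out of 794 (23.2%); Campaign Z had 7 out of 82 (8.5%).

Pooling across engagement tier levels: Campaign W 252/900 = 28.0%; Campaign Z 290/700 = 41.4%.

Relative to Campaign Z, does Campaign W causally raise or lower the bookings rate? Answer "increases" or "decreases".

decreases

Engagement tier is downstream of the campaign. One should not condition on a consequence of treatment, so the overall rates are the right comparison.
Pooled: Campaign W 28.0% vs Campaign Z 41.4%; Campaign Z is higher overall.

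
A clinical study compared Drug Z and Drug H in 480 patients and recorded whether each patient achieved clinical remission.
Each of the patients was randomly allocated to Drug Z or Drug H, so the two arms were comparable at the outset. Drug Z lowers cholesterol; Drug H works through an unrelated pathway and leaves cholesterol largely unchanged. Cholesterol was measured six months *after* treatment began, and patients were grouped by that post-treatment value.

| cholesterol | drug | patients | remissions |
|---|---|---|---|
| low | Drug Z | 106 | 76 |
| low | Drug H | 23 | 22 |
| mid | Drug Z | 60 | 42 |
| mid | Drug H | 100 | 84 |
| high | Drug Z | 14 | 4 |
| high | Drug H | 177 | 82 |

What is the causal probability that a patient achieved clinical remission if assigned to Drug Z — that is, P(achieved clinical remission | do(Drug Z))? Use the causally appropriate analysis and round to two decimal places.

The cholesterol-specific comparison favours Drug H throughout, but the pooled figures favour Drug Z. The question is whether to condition on cholesterol.
Cholesterol here is a post-treatment variable shaped by the drug; conditioning on it would introduce bias rather than remove it. The overall comparison is the causal one.
So P(outcome | do(Drug Z)) is just the pooled rate for Drug Z: 122/180 = 0.678.

0.68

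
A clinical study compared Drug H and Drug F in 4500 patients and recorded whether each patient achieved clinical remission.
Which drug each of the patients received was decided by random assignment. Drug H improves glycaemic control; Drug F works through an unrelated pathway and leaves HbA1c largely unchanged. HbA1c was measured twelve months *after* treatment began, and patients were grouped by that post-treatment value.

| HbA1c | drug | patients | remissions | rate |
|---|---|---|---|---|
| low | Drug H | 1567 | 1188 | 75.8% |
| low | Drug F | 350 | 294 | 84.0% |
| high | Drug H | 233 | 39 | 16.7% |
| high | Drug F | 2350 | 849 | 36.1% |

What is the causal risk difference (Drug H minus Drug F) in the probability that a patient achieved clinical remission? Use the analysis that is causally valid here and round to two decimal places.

The stratified and pooled comparisons disagree (Drug F wins within each HbA1c; Drug H wins overall), so the answer turns on the causal role of HbA1c.
HbA1c is recorded after the drug and is itself shifted by it — it sits on the causal path from drug to outcome. Conditioning on a mediator would strip out part of the effect we want; the pooled comparison gives the total causal effect.
The causal difference is the pooled difference: 0.682 − 0.423 = +0.258.

+0.26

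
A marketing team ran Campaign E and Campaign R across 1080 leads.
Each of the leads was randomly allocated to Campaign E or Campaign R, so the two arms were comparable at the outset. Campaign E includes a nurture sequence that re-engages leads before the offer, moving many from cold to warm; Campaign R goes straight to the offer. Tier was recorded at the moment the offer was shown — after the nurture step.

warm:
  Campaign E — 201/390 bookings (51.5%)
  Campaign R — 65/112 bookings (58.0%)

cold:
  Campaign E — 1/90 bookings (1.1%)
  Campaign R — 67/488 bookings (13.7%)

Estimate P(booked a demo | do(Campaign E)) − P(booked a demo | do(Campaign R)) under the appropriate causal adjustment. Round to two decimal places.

Engagement tier lies on the pathway campaign → engagement tier → outcome, so adjusting for it blocks the indirect effect. For the total causal effect of campaign, use the unadjusted pooled rates.
The causal difference is the pooled difference: 0.421 − 0.220 = +0.201.

+0.20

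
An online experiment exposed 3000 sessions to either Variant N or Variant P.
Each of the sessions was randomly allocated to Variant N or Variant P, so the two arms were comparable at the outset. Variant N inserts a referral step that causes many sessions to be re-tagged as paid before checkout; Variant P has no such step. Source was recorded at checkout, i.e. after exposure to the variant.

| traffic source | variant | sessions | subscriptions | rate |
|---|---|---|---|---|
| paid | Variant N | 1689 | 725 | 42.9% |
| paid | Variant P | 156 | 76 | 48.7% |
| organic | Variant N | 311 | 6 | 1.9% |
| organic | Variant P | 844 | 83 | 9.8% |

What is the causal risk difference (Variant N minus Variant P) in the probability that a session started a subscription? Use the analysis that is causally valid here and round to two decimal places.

+0.21

The stratified and pooled comparisons disagree (Variant P wins within each traffic source; Variant N wins overall), so the answer turns on the causal role of traffic source.
Traffic source is recorded after the variant and is itself shifted by it — it sits on the causal path from variant to outcome. Conditioning on a mediator would strip out part of the effect we want; the pooled comparison gives the total causal effect.
The causal difference is the pooled difference: 0.365 − 0.159 = +0.206.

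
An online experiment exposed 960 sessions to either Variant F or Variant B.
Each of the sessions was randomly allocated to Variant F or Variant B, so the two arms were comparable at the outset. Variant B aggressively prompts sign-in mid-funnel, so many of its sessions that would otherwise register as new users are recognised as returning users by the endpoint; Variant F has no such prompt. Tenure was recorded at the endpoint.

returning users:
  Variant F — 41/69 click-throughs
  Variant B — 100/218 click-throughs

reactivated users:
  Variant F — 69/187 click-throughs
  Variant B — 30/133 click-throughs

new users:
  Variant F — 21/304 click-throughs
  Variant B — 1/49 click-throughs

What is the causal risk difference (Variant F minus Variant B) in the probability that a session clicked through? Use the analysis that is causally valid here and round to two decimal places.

-0.09

The user tenure-specific comparison favours Variant F throughout, but the pooled figures favour Variant B. The question is whether to condition on user tenure.
User tenure is recorded after the variant and is itself shifted by it — it sits on the causal path from variant to outcome. Conditioning on a mediator would strip out part of the effect we want; the pooled comparison gives the total causal effect.
The causal difference is the pooled difference: 0.234 − 0.328 = -0.094.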